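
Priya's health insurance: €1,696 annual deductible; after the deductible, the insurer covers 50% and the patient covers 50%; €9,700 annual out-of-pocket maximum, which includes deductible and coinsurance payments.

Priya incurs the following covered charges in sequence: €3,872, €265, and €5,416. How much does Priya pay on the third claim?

€2,708

Claim 1 — €3,872: deductible takes €1,696, €2,176 remains; coinsurance €2,176 × 50% = €1,088. Patient pays €2,784; OOP now €2,784.
Claim 2 — €265: 50% coinsurance on €265 = €132.50. Patient pays €132.50; OOP now €2,916.50.
Claim 3 — €5,416: deductible met; 50% of €5,416 = €2,708. Cost to patient: €2,708. OOP to date €5,624.50.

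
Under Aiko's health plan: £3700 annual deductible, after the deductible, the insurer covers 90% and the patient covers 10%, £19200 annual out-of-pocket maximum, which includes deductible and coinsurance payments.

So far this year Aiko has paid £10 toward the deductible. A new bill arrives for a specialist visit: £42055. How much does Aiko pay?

Remaining deductible: £3700 − £10 = £3690.
The remaining £38365 (= £42055 − £3690) moves to coinsurance.
Coinsurance: £38365 × 10% = £3836.50.
So the patient owes £3690 + £3836.50 = £7526.50 before any cap.
Total out-of-pocket so far would be £10 + £7526.50 = £7536.50, below the £19200 cap — no reduction.

£7526.50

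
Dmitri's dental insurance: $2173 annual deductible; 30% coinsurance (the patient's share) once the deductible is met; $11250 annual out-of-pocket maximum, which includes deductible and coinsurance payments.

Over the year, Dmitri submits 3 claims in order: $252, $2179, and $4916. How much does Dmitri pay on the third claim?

#1 ($252): all of it applies to the deductible. Cost to patient: $252. OOP to date $252.
#2 ($2179): $1921 finishes the deductible; $258 goes to coinsurance; 30% of $258 = $77.40. Patient owes $1998.40 (running OOP $2250.40).
#3 ($4916): 30% coinsurance on $4916 = $1474.80. Patient pays $1474.80; OOP now $3725.20.

$1474.80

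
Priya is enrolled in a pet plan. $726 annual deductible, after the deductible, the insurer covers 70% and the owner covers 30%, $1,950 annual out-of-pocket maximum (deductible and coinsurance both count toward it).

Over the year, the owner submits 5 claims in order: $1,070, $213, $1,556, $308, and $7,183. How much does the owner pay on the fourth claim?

Claim 1 — $1,070: $726 to deductible, leaving $344; owner's 30% is $103.20. Owner pays $829.20; OOP now $829.20.
Claim 2 — $213: deductible already satisfied, so owner's share is 30% × $213 = $63.90. Owner pays $63.90; OOP now $893.10.
Claim 3 — $1,556: deductible met; 30% of $1,556 = $466.80. Owner owes $466.80 (running OOP $1,359.90).
Claim 4 — $308: deductible met; 30% of $308 = $92.40. Owner pays $92.40; OOP now $1,452.30.

$92.40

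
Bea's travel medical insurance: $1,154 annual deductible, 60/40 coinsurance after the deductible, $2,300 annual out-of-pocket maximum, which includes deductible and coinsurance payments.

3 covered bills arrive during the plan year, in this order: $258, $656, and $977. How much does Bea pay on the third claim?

$534.80

#1 ($258): entire amount goes to the deductible. Traveler pays $258; OOP now $258.
#2 ($656): entire amount goes to the deductible. Traveler owes $656 (running OOP $914).
#3 ($977): $240 to deductible, leaving $737; coinsurance $737 × 40% = $294.80. Traveler pays $534.80; OOP now $1,448.80.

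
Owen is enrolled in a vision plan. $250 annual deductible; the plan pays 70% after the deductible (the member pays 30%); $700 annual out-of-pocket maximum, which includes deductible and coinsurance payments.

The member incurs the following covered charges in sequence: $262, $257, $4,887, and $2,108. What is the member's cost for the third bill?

Bill 1, $262: $250 finishes the deductible; $12 goes to coinsurance; member's 30% is $3.60. Cost to member: $253.60. OOP to date $253.60.
Bill 2, $257: deductible met; 30% of $257 = $77.10. Member pays $77.10; OOP now $330.70.
Bill 3, $4,887: 30% coinsurance on $4,887 = $1,466.10. That would push OOP to $1,796.80, over the $700 cap, so member pays $700 − $330.70 = $369.30.

$369.30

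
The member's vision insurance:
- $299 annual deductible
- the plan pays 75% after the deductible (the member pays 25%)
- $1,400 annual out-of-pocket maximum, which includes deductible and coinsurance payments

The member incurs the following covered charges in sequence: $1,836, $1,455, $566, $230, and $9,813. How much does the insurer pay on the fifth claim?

Bill 1, $1,836: $299 to deductible, leaving $1,537; 25% of $1,537 = $384.25. Member owes $683.25 (running OOP $683.25). Plan pays $1,836 − $683.25 = $1,152.75.
Bill 2, $1,455: deductible already satisfied, so member's share is 25% × $1,455 = $363.75. Member pays $363.75; OOP now $1,047. Insurer: $1,455 − $363.75 = $1,091.25.
Bill 3, $566: deductible already satisfied, so member's share is 25% × $566 = $141.50. Member pays $141.50; OOP now $1,188.50. Plan pays $566 − $141.50 = $424.50.
Bill 4, $230: 25% coinsurance on $230 = $57.50. Cost to member: $57.50. OOP to date $1,246. Plan pays $230 − $57.50 = $172.50.
Bill 5, $9,813: 25% coinsurance on $9,813 = $2,453.25. Adding that to $1,246 gives $3,699.25, past the $1,400 cap; member pays only $1,400 − $1,246 = $154. Insurer: $9,813 − $154 = $9,659.

$9,659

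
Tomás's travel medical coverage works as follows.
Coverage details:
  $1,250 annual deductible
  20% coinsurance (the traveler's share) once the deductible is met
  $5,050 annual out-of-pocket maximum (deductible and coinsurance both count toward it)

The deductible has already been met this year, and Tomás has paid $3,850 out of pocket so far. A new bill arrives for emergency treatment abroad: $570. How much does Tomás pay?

$114

The deductible is already satisfied, so the full bill goes to coinsurance.
20% of $570 = $114 falls to the traveler.
Cumulative spending $3,850 + $114 = $3,964 stays under the $5,050 maximum.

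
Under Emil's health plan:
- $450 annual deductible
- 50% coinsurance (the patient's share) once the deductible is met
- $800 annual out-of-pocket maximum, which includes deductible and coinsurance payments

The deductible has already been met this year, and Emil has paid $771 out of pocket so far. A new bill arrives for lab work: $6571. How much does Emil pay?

$29

With the deductible met, the entire $6571 is subject to coinsurance.
50% of $6571 = $3285.50 falls to the patient.
Year-to-date out-of-pocket would reach $771 + $3285.50 = $4056.50, above the $800 maximum, so the patient pays only $800 − $771 = $29.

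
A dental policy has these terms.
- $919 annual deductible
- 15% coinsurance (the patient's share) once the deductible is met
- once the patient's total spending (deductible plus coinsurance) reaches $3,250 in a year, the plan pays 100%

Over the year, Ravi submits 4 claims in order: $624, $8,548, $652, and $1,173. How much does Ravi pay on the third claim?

$97.80

#1 ($624): fully absorbed by the deductible. Patient pays $624; OOP now $624.
#2 ($8,548): $295 to deductible, leaving $8,253; 15% of $8,253 = $1,237.95. Cost to patient: $1,532.95. OOP to date $2,156.95.
#3 ($652): deductible already satisfied, so patient's share is 15% × $652 = $97.80. Patient pays $97.80; OOP now $2,254.75.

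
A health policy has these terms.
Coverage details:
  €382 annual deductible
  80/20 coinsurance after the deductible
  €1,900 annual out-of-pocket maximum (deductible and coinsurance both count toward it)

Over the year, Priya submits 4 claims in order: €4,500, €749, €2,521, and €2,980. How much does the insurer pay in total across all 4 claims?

Claim 1 (€4,500): €382 to deductible, leaving €4,118; 20% of €4,118 = €823.60. Cost to patient: €1,205.60. OOP to date €1,205.60. Plan pays €4,500 − €1,205.60 = €3,294.40.
Claim 2 (€749): deductible met; 20% of €749 = €149.80. Patient pays €149.80; OOP now €1,355.40. Insurer: €749 − €149.80 = €599.20.
Claim 3 (€2,521): deductible already satisfied, so patient's share is 20% × €2,521 = €504.20. Patient pays €504.20; OOP now €1,859.60. Insurer: €2,521 − €504.20 = €2,016.80.
Claim 4 (€2,980): deductible met; 20% of €2,980 = €596. Adding that to €1,859.60 gives €2,455.60, past the €1,900 cap; patient pays only €1,900 − €1,859.60 = €40.40. Plan pays €2,980 − €40.40 = €2,939.60.
Insurer total = bills − patient's total = €10,750 − €1,900 = €8,850.

€8,850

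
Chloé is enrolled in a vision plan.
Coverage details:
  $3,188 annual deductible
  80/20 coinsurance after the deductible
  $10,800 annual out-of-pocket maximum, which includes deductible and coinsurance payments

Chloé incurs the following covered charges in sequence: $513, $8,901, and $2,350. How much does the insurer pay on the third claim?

$1,880

#1 ($513): all of it applies to the deductible. Member pays $513; OOP now $513. Insurer: $513 − $513 = $0.
#2 ($8,901): $2,675 to deductible, leaving $6,226; coinsurance $6,226 × 20% = $1,245.20. Cost to member: $3,920.20. OOP to date $4,433.20. Insurer: $8,901 − $3,920.20 = $4,980.80.
#3 ($2,350): deductible already satisfied, so member's share is 20% × $2,350 = $470. Member pays $470; OOP now $4,903.20. Insurer: $2,350 − $470 = $1,880.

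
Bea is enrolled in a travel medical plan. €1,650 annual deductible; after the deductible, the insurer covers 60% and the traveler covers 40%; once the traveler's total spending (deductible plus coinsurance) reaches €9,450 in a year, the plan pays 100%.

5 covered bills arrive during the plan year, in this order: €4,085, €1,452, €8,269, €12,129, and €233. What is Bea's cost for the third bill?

Claim 1 (€4,085): €1,650 to deductible, leaving €2,435; coinsurance €2,435 × 40% = €974. Traveler owes €2,624 (running OOP €2,624).
Claim 2 (€1,452): 40% coinsurance on €1,452 = €580.80. Traveler pays €580.80; OOP now €3,204.80.
Claim 3 (€8,269): deductible met; 40% of €8,269 = €3,307.60. Cost to traveler: €3,307.60. OOP to date €6,512.40.

€3,307.60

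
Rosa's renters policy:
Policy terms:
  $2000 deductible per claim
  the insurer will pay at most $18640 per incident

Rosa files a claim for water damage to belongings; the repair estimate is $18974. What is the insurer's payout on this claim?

Subtract the deductible: $18974 − $2000 = $16974.
$16974 is within the $18640 limit, so the insurer pays $16974.

$16974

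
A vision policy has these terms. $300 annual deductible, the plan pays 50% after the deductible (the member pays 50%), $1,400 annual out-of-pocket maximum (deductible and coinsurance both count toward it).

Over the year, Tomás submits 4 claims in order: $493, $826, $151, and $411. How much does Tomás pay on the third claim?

$75.50

Bill 1, $493: $300 to deductible, leaving $193; coinsurance $193 × 50% = $96.50. Cost to member: $396.50. OOP to date $396.50.
Bill 2, $826: deductible already satisfied, so member's share is 50% × $826 = $413. Cost to member: $413. OOP to date $809.50.
Bill 3, $151: deductible met; 50% of $151 = $75.50. Cost to member: $75.50. OOP to date $885.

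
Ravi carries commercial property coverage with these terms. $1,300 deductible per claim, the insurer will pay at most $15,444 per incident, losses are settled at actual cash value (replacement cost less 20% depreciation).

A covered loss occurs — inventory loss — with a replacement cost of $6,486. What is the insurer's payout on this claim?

Depreciate 20%: the covered value is $6,486 × 0.8 = $5,188.80.
Subtract the deductible: $5,188.80 − $1,300 = $3,888.80.
$3,888.80 is within the $15,444 limit, so the insurer pays $3,888.80.

$3,888.80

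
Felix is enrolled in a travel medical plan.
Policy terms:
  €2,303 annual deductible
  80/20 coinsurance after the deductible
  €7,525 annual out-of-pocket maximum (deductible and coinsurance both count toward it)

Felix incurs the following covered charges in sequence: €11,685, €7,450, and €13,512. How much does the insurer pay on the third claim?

Claim 1 (€11,685): €2,303 finishes the deductible; €9,382 goes to coinsurance; 20% of €9,382 = €1,876.40. Traveler owes €4,179.40 (running OOP €4,179.40). Insurer: €11,685 − €4,179.40 = €7,505.60.
Claim 2 (€7,450): deductible already satisfied, so traveler's share is 20% × €7,450 = €1,490. Cost to traveler: €1,490. OOP to date €5,669.40. Insurer: €7,450 − €1,490 = €5,960.
Claim 3 (€13,512): 20% coinsurance on €13,512 = €2,702.40. Adding that to €5,669.40 gives €8,371.80, past the €7,525 cap; traveler pays only €7,525 − €5,669.40 = €1,855.60. Plan pays €13,512 − €1,855.60 = €11,656.40.

€11,656.40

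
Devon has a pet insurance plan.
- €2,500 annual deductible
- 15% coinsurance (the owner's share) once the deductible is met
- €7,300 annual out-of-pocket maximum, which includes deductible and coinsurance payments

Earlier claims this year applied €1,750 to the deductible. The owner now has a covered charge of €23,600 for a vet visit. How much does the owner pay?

€4,177.50

Remaining deductible: €2,500 − €1,750 = €750.
The remaining €22,850 (= €23,600 − €750) moves to coinsurance.
15% of €22,850 = €3,427.50 falls to the owner.
Owner responsibility before any cap: €750 + €3,427.50 = €4,177.50.
Year-to-date out-of-pocket becomes €1,750 + €4,177.50 = €5,927.50, still under the €7,300 maximum, so no cap applies.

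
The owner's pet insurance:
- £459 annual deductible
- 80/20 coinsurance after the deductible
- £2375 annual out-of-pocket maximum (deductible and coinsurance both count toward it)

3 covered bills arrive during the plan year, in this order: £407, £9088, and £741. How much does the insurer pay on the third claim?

£632.20

#1 (£407): fully absorbed by the deductible. Cost to owner: £407. OOP to date £407. Insurer: £407 − £407 = £0.
#2 (£9088): £52 to deductible, leaving £9036; owner's 20% is £1807.20. Owner owes £1859.20 (running OOP £2266.20). Insurer: £9088 − £1859.20 = £7228.80.
#3 (£741): deductible already satisfied, so owner's share is 20% × £741 = £148.20. OOP would hit £2414.40 > £2375, so the cap limits the owner to £2375 − £2266.20 = £108.80. Plan pays £741 − £108.80 = £632.20.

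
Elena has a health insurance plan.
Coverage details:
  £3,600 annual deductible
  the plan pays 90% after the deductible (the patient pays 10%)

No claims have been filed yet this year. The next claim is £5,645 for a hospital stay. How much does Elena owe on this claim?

£3,804.50

Nothing has been paid toward the £3,600 deductible, so the first £3,600 of this charge is applied there.
The remaining £2,045 (= £5,645 − £3,600) moves to coinsurance.
Coinsurance: £2,045 × 10% = £204.50.
Patient responsibility: £3,600 + £204.50 = £3,804.50.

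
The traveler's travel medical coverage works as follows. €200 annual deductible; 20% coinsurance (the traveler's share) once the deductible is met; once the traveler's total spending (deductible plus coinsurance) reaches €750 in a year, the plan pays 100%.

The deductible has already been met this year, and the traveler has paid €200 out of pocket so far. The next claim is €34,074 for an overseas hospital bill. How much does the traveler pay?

€550

The deductible is already satisfied, so the full bill goes to coinsurance.
20% of €34,074 = €6,814.80 falls to the traveler.
Adding €6,814.80 to the €200 already spent would give €7,014.80, which exceeds the €750 cap; the traveler pays just €750 − €200 = €550.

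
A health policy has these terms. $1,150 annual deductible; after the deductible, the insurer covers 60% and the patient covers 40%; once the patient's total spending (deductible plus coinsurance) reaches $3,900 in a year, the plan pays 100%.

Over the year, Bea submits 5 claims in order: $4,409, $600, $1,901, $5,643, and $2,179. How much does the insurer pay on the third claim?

$1,140.60

#1 ($4,409): $1,150 finishes the deductible; $3,259 goes to coinsurance; coinsurance $3,259 × 40% = $1,303.60. Patient owes $2,453.60 (running OOP $2,453.60). Plan pays $4,409 − $2,453.60 = $1,955.40.
#2 ($600): deductible met; 40% of $600 = $240. Patient owes $240 (running OOP $2,693.60). Plan pays $600 − $240 = $360.
#3 ($1,901): deductible already satisfied, so patient's share is 40% × $1,901 = $760.40. Cost to patient: $760.40. OOP to date $3,454. Insurer: $1,901 − $760.40 = $1,140.60.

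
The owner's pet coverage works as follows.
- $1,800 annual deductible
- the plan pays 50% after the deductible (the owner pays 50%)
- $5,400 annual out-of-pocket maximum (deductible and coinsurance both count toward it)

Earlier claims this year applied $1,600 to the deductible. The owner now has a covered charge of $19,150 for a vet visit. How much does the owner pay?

$3,800

Deductible still to meet: $1,800 − $1,600 = $200.
That leaves $19,150 − $200 = $18,950 for coinsurance.
50% of $18,950 = $9,475 falls to the owner.
So the owner owes $200 + $9,475 = $9,675 before any cap.
That would bring total out-of-pocket to $11,275, past the $5,400 cap. The owner is capped at $5,400 − $1,600 = $3,800 on this claim.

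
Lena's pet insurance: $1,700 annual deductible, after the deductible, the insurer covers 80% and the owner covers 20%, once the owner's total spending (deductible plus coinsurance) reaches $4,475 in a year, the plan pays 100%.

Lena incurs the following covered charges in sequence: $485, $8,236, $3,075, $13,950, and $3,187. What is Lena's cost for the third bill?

$615

Bill 1, $485: entire amount goes to the deductible. Cost to owner: $485. OOP to date $485.
Bill 2, $8,236: $1,215 finishes the deductible; $7,021 goes to coinsurance; owner's 20% is $1,404.20. Owner owes $2,619.20 (running OOP $3,104.20).
Bill 3, $3,075: deductible already satisfied, so owner's share is 20% × $3,075 = $615. Owner pays $615; OOP now $3,719.20.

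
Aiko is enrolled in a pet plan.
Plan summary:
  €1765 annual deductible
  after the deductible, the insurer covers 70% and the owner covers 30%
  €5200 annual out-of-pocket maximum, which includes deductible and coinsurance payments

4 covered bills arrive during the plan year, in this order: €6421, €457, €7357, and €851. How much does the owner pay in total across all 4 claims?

€5200

Claim 1 (€6421): €1765 finishes the deductible; €4656 goes to coinsurance; owner's 30% is €1396.80. Cost to owner: €3161.80. OOP to date €3161.80.
Claim 2 (€457): 30% coinsurance on €457 = €137.10. Owner pays €137.10; OOP now €3298.90.
Claim 3 (€7357): deductible met; 30% of €7357 = €2207.10. Adding that to €3298.90 gives €5506, past the €5200 cap; owner pays only €5200 − €3298.90 = €1901.10.
Claim 4 (€851): deductible already satisfied, so owner's share is 30% × €851 = €255.30. Adding that to €5200 gives €5455.30, past the €5200 cap; owner pays only €5200 − €5200 = €0.
Summing the owner's payments: €3161.80 + €137.10 + €1901.10 + €0 = €5200.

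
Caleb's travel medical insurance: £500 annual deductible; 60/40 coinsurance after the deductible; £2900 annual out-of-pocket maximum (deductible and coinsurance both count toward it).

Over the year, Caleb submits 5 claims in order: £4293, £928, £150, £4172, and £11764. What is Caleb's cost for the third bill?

£60

Claim 1 (£4293): £500 finishes the deductible; £3793 goes to coinsurance; traveler's 40% is £1517.20. Traveler owes £2017.20 (running OOP £2017.20).
Claim 2 (£928): 40% coinsurance on £928 = £371.20. Cost to traveler: £371.20. OOP to date £2388.40.
Claim 3 (£150): deductible met; 40% of £150 = £60. Traveler owes £60 (running OOP £2448.40).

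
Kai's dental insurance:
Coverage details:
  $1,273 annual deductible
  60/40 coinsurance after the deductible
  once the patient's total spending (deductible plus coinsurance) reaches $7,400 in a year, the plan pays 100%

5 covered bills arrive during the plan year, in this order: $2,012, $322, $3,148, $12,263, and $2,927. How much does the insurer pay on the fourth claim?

$7,819.60

Bill 1, $2,012: $1,273 finishes the deductible; $739 goes to coinsurance; patient's 40% is $295.60. Patient pays $1,568.60; OOP now $1,568.60. Plan pays $2,012 − $1,568.60 = $443.40.
Bill 2, $322: 40% coinsurance on $322 = $128.80. Cost to patient: $128.80. OOP to date $1,697.40. Plan pays $322 − $128.80 = $193.20.
Bill 3, $3,148: deductible already satisfied, so patient's share is 40% × $3,148 = $1,259.20. Cost to patient: $1,259.20. OOP to date $2,956.60. Plan pays $3,148 − $1,259.20 = $1,888.80.
Bill 4, $12,263: deductible already satisfied, so patient's share is 40% × $12,263 = $4,905.20. Adding that to $2,956.60 gives $7,861.80, past the $7,400 cap; patient pays only $7,400 − $2,956.60 = $4,443.40. Plan pays $12,263 − $4,443.40 = $7,819.60.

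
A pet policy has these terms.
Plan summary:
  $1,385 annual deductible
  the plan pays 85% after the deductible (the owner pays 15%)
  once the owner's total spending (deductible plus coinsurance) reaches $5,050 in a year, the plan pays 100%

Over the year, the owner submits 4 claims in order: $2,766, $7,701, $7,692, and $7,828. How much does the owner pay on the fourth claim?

$1,148.90

Claim 1 — $2,766: $1,385 finishes the deductible; $1,381 goes to coinsurance; 15% of $1,381 = $207.15. Owner pays $1,592.15; OOP now $1,592.15.
Claim 2 — $7,701: 15% coinsurance on $7,701 = $1,155.15. Cost to owner: $1,155.15. OOP to date $2,747.30.
Claim 3 — $7,692: 15% coinsurance on $7,692 = $1,153.80. Cost to owner: $1,153.80. OOP to date $3,901.10.
Claim 4 — $7,828: deductible met; 15% of $7,828 = $1,174.20. That would push OOP to $5,075.30, over the $5,050 cap, so owner pays $5,050 − $3,901.10 = $1,148.90.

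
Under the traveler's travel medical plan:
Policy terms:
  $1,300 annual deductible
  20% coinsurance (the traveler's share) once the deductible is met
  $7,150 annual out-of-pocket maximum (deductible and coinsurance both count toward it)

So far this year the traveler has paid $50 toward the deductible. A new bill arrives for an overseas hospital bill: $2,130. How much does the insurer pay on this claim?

$704

$50 of the $1,300 deductible is already met, leaving $1,250.
After the $1,250 deductible portion, $2,130 − $1,250 = $880 is subject to coinsurance.
20% of $880 = $176 falls to the traveler.
Traveler responsibility before any cap: $1,250 + $176 = $1,426.
Total out-of-pocket so far would be $50 + $1,426 = $1,476, below the $7,150 cap — no reduction.
The insurer covers the remainder: $2,130 − $1,426 = $704.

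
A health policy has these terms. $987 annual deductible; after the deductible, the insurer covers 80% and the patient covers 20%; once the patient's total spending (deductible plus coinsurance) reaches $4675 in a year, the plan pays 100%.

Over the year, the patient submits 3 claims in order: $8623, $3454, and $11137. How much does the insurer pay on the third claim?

Bill 1, $8623: $987 finishes the deductible; $7636 goes to coinsurance; coinsurance $7636 × 20% = $1527.20. Cost to patient: $2514.20. OOP to date $2514.20. Plan pays $8623 − $2514.20 = $6108.80.
Bill 2, $3454: 20% coinsurance on $3454 = $690.80. Patient owes $690.80 (running OOP $3205). Insurer: $3454 − $690.80 = $2763.20.
Bill 3, $11137: deductible met; 20% of $11137 = $2227.40. OOP would hit $5432.40 > $4675, so the cap limits the patient to $4675 − $3205 = $1470. Insurer: $11137 − $1470 = $9667.

$9667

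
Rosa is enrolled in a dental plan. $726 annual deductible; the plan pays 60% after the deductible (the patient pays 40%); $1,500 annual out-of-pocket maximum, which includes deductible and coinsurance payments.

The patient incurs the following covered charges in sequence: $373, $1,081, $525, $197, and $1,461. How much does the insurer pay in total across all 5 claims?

$2,137

Bill 1, $373: all of it applies to the deductible. Patient pays $373; OOP now $373. Plan pays $373 − $373 = $0.
Bill 2, $1,081: $353 finishes the deductible; $728 goes to coinsurance; coinsurance $728 × 40% = $291.20. Patient owes $644.20 (running OOP $1,017.20). Insurer: $1,081 − $644.20 = $436.80.
Bill 3, $525: 40% coinsurance on $525 = $210. Patient pays $210; OOP now $1,227.20. Plan pays $525 − $210 = $315.
Bill 4, $197: deductible met; 40% of $197 = $78.80. Cost to patient: $78.80. OOP to date $1,306. Plan pays $197 − $78.80 = $118.20.
Bill 5, $1,461: deductible met; 40% of $1,461 = $584.40. OOP would hit $1,890.40 > $1,500, so the cap limits the patient to $1,500 − $1,306 = $194. Insurer: $1,461 − $194 = $1,267.
Insurer total = bills − patient's total = $3,637 − $1,500 = $2,137.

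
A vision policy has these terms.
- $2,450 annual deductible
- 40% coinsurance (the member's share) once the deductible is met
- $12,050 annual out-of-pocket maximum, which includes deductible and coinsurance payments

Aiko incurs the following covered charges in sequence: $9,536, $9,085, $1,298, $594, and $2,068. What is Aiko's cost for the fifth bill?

#1 ($9,536): $2,450 finishes the deductible; $7,086 goes to coinsurance; coinsurance $7,086 × 40% = $2,834.40. Member pays $5,284.40; OOP now $5,284.40.
#2 ($9,085): 40% coinsurance on $9,085 = $3,634. Cost to member: $3,634. OOP to date $8,918.40.
#3 ($1,298): deductible already satisfied, so member's share is 40% × $1,298 = $519.20. Member owes $519.20 (running OOP $9,437.60).
#4 ($594): deductible met; 40% of $594 = $237.60. Cost to member: $237.60. OOP to date $9,675.20.
#5 ($2,068): 40% coinsurance on $2,068 = $827.20. Member pays $827.20; OOP now $10,502.40.

$827.20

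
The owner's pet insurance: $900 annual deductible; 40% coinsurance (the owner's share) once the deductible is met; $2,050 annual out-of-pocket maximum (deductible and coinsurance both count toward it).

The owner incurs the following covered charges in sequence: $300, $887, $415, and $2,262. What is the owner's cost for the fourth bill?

$869.20

Bill 1, $300: fully absorbed by the deductible. Owner pays $300; OOP now $300.
Bill 2, $887: deductible takes $600, $287 remains; owner's 40% is $114.80. Cost to owner: $714.80. OOP to date $1,014.80.
Bill 3, $415: 40% coinsurance on $415 = $166. Owner pays $166; OOP now $1,180.80.
Bill 4, $2,262: deductible met; 40% of $2,262 = $904.80. Adding that to $1,180.80 gives $2,085.60, past the $2,050 cap; owner pays only $2,050 − $1,180.80 = $869.20.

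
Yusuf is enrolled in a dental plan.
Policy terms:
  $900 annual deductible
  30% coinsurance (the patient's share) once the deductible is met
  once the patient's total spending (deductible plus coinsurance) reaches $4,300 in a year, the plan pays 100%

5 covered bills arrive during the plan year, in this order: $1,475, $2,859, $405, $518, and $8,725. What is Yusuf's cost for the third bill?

Claim 1 ($1,475): $900 finishes the deductible; $575 goes to coinsurance; 30% of $575 = $172.50. Patient pays $1,072.50; OOP now $1,072.50.
Claim 2 ($2,859): deductible already satisfied, so patient's share is 30% × $2,859 = $857.70. Cost to patient: $857.70. OOP to date $1,930.20.
Claim 3 ($405): deductible already satisfied, so patient's share is 30% × $405 = $121.50. Patient owes $121.50 (running OOP $2,051.70).

$121.50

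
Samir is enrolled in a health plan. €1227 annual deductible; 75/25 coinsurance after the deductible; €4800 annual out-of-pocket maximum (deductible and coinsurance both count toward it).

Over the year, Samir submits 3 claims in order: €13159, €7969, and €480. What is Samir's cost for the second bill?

€590

Claim 1 — €13159: €1227 to deductible, leaving €11932; 25% of €11932 = €2983. Cost to patient: €4210. OOP to date €4210.
Claim 2 — €7969: 25% coinsurance on €7969 = €1992.25. Adding that to €4210 gives €6202.25, past the €4800 cap; patient pays only €4800 − €4210 = €590.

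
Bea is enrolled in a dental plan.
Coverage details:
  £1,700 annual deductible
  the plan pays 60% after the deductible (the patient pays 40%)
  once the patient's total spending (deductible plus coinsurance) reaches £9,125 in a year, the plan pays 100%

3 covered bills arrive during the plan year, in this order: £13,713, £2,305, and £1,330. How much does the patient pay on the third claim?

#1 (£13,713): deductible takes £1,700, £12,013 remains; patient's 40% is £4,805.20. Patient pays £6,505.20; OOP now £6,505.20.
#2 (£2,305): deductible met; 40% of £2,305 = £922. Patient pays £922; OOP now £7,427.20.
#3 (£1,330): deductible met; 40% of £1,330 = £532. Patient pays £532; OOP now £7,959.20.

£532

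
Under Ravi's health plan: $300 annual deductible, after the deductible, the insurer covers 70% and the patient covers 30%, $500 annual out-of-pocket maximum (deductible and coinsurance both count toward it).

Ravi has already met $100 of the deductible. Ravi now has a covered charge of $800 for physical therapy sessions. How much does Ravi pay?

$100 of the $300 deductible is already met, leaving $200.
The remaining $600 (= $800 − $200) moves to coinsurance.
Coinsurance: $600 × 30% = $180.
So the patient owes $200 + $180 = $380 before any cap.
Year-to-date out-of-pocket becomes $100 + $380 = $480, still under the $500 maximum, so no cap applies.

$380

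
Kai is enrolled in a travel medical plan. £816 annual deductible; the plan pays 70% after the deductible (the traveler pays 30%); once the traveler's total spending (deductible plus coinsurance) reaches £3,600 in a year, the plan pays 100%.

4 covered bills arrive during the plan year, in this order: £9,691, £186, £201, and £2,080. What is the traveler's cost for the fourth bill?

Claim 1 (£9,691): £816 finishes the deductible; £8,875 goes to coinsurance; coinsurance £8,875 × 30% = £2,662.50. Cost to traveler: £3,478.50. OOP to date £3,478.50.
Claim 2 (£186): 30% coinsurance on £186 = £55.80. Traveler owes £55.80 (running OOP £3,534.30).
Claim 3 (£201): 30% coinsurance on £201 = £60.30. Cost to traveler: £60.30. OOP to date £3,594.60.
Claim 4 (£2,080): deductible met; 30% of £2,080 = £624. That would push OOP to £4,218.60, over the £3,600 cap, so traveler pays £3,600 − £3,594.60 = £5.40.

£5.40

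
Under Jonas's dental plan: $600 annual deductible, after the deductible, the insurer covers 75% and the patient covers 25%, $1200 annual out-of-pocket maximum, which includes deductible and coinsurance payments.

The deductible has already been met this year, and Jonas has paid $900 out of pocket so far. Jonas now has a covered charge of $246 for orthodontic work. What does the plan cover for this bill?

With the deductible met, the entire $246 is subject to coinsurance.
25% of $246 = $61.50 falls to the patient.
Cumulative spending $900 + $61.50 = $961.50 stays under the $1200 maximum.
Insurer pays the balance: $246 − $61.50 = $184.50.

$184.50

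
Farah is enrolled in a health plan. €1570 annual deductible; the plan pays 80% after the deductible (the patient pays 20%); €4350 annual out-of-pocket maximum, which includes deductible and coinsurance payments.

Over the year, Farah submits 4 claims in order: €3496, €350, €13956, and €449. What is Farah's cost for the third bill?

Claim 1 (€3496): €1570 to deductible, leaving €1926; patient's 20% is €385.20. Patient owes €1955.20 (running OOP €1955.20).
Claim 2 (€350): 20% coinsurance on €350 = €70. Cost to patient: €70. OOP to date €2025.20.
Claim 3 (€13956): deductible met; 20% of €13956 = €2791.20. Adding that to €2025.20 gives €4816.40, past the €4350 cap; patient pays only €4350 − €2025.20 = €2324.80.

€2324.80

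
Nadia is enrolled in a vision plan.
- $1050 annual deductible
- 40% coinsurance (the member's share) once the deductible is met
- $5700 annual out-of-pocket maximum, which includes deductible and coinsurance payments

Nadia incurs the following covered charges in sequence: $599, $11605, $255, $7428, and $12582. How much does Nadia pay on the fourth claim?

$86.40

Claim 1 ($599): fully absorbed by the deductible. Cost to member: $599. OOP to date $599.
Claim 2 ($11605): deductible takes $451, $11154 remains; coinsurance $11154 × 40% = $4461.60. Member pays $4912.60; OOP now $5511.60.
Claim 3 ($255): deductible already satisfied, so member's share is 40% × $255 = $102. Member owes $102 (running OOP $5613.60).
Claim 4 ($7428): deductible met; 40% of $7428 = $2971.20. That would push OOP to $8584.80, over the $5700 cap, so member pays $5700 − $5613.60 = $86.40.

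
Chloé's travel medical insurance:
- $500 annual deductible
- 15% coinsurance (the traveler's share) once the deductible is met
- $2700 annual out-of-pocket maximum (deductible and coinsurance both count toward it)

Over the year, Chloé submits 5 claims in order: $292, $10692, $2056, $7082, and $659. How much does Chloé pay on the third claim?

Claim 1 ($292): fully absorbed by the deductible. Traveler pays $292; OOP now $292.
Claim 2 ($10692): $208 finishes the deductible; $10484 goes to coinsurance; 15% of $10484 = $1572.60. Traveler pays $1780.60; OOP now $2072.60.
Claim 3 ($2056): deductible met; 15% of $2056 = $308.40. Traveler pays $308.40; OOP now $2381.

$308.40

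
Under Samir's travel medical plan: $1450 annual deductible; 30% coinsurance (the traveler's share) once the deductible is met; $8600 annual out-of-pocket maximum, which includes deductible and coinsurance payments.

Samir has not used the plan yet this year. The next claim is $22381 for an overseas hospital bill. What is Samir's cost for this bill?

$7729.30

Deductible not yet touched, so the first $1450 of the bill goes to the deductible.
After the $1450 deductible portion, $22381 − $1450 = $20931 is subject to coinsurance.
30% of $20931 = $6279.30 falls to the traveler.
Traveler responsibility before any cap: $1450 + $6279.30 = $7729.30.
Year-to-date out-of-pocket becomes $0 + $7729.30 = $7729.30, still under the $8600 maximum, so no cap applies.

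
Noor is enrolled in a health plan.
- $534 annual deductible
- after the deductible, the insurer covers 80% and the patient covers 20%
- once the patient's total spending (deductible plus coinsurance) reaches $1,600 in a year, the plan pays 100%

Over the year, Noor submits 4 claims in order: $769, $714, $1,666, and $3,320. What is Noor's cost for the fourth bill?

$543

Bill 1, $769: $534 finishes the deductible; $235 goes to coinsurance; 20% of $235 = $47. Patient owes $581 (running OOP $581).
Bill 2, $714: 20% coinsurance on $714 = $142.80. Patient owes $142.80 (running OOP $723.80).
Bill 3, $1,666: deductible met; 20% of $1,666 = $333.20. Patient owes $333.20 (running OOP $1,057).
Bill 4, $3,320: deductible met; 20% of $3,320 = $664. That would push OOP to $1,721, over the $1,600 cap, so patient pays $1,600 − $1,057 = $543.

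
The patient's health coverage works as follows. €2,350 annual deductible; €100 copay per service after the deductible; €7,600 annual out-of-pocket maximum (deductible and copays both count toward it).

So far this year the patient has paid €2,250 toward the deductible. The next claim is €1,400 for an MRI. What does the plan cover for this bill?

€1,200

Deductible still to meet: €2,350 − €2,250 = €100.
The remaining €1,300 (= €1,400 − €100) moves to the copay.
Copay on this service: €100.
Patient responsibility before any cap: €100 + €100 = €200.
Total out-of-pocket so far would be €2,250 + €200 = €2,450, below the €7,600 cap — no reduction.
The plan picks up €1,400 − €200 = €1,200.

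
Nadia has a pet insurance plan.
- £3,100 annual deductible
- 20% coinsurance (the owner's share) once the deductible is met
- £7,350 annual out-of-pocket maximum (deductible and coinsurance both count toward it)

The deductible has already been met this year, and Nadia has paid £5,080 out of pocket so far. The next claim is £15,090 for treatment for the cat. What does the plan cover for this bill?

£12,820

With the deductible met, the entire £15,090 is subject to coinsurance.
20% of £15,090 = £3,018 falls to the owner.
That would bring total out-of-pocket to £8,098, past the £7,350 cap. The owner is capped at £7,350 − £5,080 = £2,270 on this claim.
Insurer pays the balance: £15,090 − £2,270 = £12,820.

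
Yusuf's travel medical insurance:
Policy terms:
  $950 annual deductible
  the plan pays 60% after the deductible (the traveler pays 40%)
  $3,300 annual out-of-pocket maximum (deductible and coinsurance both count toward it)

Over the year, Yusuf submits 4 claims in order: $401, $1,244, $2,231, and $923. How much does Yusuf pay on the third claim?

$892.40

Claim 1 ($401): fully absorbed by the deductible. Traveler owes $401 (running OOP $401).
Claim 2 ($1,244): $549 finishes the deductible; $695 goes to coinsurance; 40% of $695 = $278. Cost to traveler: $827. OOP to date $1,228.
Claim 3 ($2,231): deductible already satisfied, so traveler's share is 40% × $2,231 = $892.40. Traveler pays $892.40; OOP now $2,120.40.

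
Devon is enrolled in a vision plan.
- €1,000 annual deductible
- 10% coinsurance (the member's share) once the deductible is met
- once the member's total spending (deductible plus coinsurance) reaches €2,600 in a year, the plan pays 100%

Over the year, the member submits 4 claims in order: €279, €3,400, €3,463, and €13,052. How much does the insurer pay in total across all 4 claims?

€17,594

Claim 1 (€279): entire amount goes to the deductible. Member pays €279; OOP now €279. Insurer: €279 − €279 = €0.
Claim 2 (€3,400): deductible takes €721, €2,679 remains; coinsurance €2,679 × 10% = €267.90. Member pays €988.90; OOP now €1,267.90. Plan pays €3,400 − €988.90 = €2,411.10.
Claim 3 (€3,463): 10% coinsurance on €3,463 = €346.30. Cost to member: €346.30. OOP to date €1,614.20. Plan pays €3,463 − €346.30 = €3,116.70.
Claim 4 (€13,052): 10% coinsurance on €13,052 = €1,305.20. That would push OOP to €2,919.40, over the €2,600 cap, so member pays €2,600 − €1,614.20 = €985.80. Plan pays €13,052 − €985.80 = €12,066.20.
Insurer total: €0 + €2,411.10 + €3,116.70 + €12,066.20 = €17,594.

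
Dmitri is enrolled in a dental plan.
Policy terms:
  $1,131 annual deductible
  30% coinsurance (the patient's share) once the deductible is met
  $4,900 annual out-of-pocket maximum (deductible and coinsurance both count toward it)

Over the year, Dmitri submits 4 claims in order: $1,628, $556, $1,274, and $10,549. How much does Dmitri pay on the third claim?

$382.20

Claim 1 ($1,628): deductible takes $1,131, $497 remains; patient's 30% is $149.10. Patient owes $1,280.10 (running OOP $1,280.10).
Claim 2 ($556): deductible already satisfied, so patient's share is 30% × $556 = $166.80. Patient owes $166.80 (running OOP $1,446.90).
Claim 3 ($1,274): deductible met; 30% of $1,274 = $382.20. Patient pays $382.20; OOP now $1,829.10.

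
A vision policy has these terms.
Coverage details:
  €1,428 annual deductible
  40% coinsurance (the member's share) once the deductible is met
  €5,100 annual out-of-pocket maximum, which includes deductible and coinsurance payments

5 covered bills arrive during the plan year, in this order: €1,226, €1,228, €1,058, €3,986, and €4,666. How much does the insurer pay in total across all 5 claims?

€7,064

#1 (€1,226): all of it applies to the deductible. Member owes €1,226 (running OOP €1,226). Plan pays €1,226 − €1,226 = €0.
#2 (€1,228): €202 to deductible, leaving €1,026; 40% of €1,026 = €410.40. Member owes €612.40 (running OOP €1,838.40). Insurer: €1,228 − €612.40 = €615.60.
#3 (€1,058): deductible already satisfied, so member's share is 40% × €1,058 = €423.20. Member owes €423.20 (running OOP €2,261.60). Plan pays €1,058 − €423.20 = €634.80.
#4 (€3,986): deductible already satisfied, so member's share is 40% × €3,986 = €1,594.40. Cost to member: €1,594.40. OOP to date €3,856. Insurer: €3,986 − €1,594.40 = €2,391.60.
#5 (€4,666): deductible met; 40% of €4,666 = €1,866.40. That would push OOP to €5,722.40, over the €5,100 cap, so member pays €5,100 − €3,856 = €1,244. Insurer: €4,666 − €1,244 = €3,422.
Insurer total: €0 + €615.60 + €634.80 + €2,391.60 + €3,422 = €7,064.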